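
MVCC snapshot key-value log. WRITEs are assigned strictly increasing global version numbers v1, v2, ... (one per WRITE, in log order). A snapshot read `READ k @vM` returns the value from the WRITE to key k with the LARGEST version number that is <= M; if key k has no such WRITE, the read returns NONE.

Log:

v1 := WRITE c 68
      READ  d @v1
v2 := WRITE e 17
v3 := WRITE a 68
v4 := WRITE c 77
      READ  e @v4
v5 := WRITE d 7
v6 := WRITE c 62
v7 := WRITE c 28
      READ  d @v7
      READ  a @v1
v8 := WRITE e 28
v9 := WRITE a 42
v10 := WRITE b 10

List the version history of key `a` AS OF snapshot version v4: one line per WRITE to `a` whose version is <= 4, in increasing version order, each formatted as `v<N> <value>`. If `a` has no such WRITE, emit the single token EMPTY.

Scan writes for key=a with version <= 4:
  v1 WRITE c 68 -> skip
  v2 WRITE e 17 -> skip
  v3 WRITE a 68 -> keep
  v4 WRITE c 77 -> skip
  v5 WRITE d 7 -> skip
  v6 WRITE c 62 -> skip
  v7 WRITE c 28 -> skip
  v8 WRITE e 28 -> skip
  v9 WRITE a 42 -> drop (> snap)
  v10 WRITE b 10 -> skip
Collected: [(3, 68)]

Answer: v3 68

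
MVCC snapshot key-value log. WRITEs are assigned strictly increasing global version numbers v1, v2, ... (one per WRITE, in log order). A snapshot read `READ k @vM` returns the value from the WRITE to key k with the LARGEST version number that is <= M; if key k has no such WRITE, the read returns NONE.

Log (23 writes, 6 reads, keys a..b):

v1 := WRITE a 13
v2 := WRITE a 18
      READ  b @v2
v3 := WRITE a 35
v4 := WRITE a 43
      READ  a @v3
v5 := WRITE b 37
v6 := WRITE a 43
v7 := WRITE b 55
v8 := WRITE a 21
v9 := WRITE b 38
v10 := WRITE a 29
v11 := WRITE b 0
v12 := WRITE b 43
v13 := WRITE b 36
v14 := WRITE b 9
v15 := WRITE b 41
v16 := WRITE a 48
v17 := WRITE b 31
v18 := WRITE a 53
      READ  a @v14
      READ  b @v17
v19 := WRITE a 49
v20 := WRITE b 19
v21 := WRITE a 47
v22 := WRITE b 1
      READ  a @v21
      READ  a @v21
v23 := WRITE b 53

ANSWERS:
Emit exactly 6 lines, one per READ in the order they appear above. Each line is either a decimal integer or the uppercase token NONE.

Answer: NONE
35
29
31
47
47

Derivation:
v1: WRITE a=13  (a history now [(1, 13)])
v2: WRITE a=18  (a history now [(1, 13), (2, 18)])
READ b @v2: history=[] -> no version <= 2 -> NONE
v3: WRITE a=35  (a history now [(1, 13), (2, 18), (3, 35)])
v4: WRITE a=43  (a history now [(1, 13), (2, 18), (3, 35), (4, 43)])
READ a @v3: history=[(1, 13), (2, 18), (3, 35), (4, 43)] -> pick v3 -> 35
v5: WRITE b=37  (b history now [(5, 37)])
v6: WRITE a=43  (a history now [(1, 13), (2, 18), (3, 35), (4, 43), (6, 43)])
v7: WRITE b=55  (b history now [(5, 37), (7, 55)])
v8: WRITE a=21  (a history now [(1, 13), (2, 18), (3, 35), (4, 43), (6, 43), (8, 21)])
v9: WRITE b=38  (b history now [(5, 37), (7, 55), (9, 38)])
v10: WRITE a=29  (a history now [(1, 13), (2, 18), (3, 35), (4, 43), (6, 43), (8, 21), (10, 29)])
v11: WRITE b=0  (b history now [(5, 37), (7, 55), (9, 38), (11, 0)])
v12: WRITE b=43  (b history now [(5, 37), (7, 55), (9, 38), (11, 0), (12, 43)])
v13: WRITE b=36  (b history now [(5, 37), (7, 55), (9, 38), (11, 0), (12, 43), (13, 36)])
v14: WRITE b=9  (b history now [(5, 37), (7, 55), (9, 38), (11, 0), (12, 43), (13, 36), (14, 9)])
v15: WRITE b=41  (b history now [(5, 37), (7, 55), (9, 38), (11, 0), (12, 43), (13, 36), (14, 9), (15, 41)])
v16: WRITE a=48  (a history now [(1, 13), (2, 18), (3, 35), (4, 43), (6, 43), (8, 21), (10, 29), (16, 48)])
v17: WRITE b=31  (b history now [(5, 37), (7, 55), (9, 38), (11, 0), (12, 43), (13, 36), (14, 9), (15, 41), (17, 31)])
v18: WRITE a=53  (a history now [(1, 13), (2, 18), (3, 35), (4, 43), (6, 43), (8, 21), (10, 29), (16, 48), (18, 53)])
READ a @v14: history=[(1, 13), (2, 18), (3, 35), (4, 43), (6, 43), (8, 21), (10, 29), (16, 48), (18, 53)] -> pick v10 -> 29
READ b @v17: history=[(5, 37), (7, 55), (9, 38), (11, 0), (12, 43), (13, 36), (14, 9), (15, 41), (17, 31)] -> pick v17 -> 31
v19: WRITE a=49  (a history now [(1, 13), (2, 18), (3, 35), (4, 43), (6, 43), (8, 21), (10, 29), (16, 48), (18, 53), (19, 49)])
v20: WRITE b=19  (b history now [(5, 37), (7, 55), (9, 38), (11, 0), (12, 43), (13, 36), (14, 9), (15, 41), (17, 31), (20, 19)])
v21: WRITE a=47  (a history now [(1, 13), (2, 18), (3, 35), (4, 43), (6, 43), (8, 21), (10, 29), (16, 48), (18, 53), (19, 49), (21, 47)])
v22: WRITE b=1  (b history now [(5, 37), (7, 55), (9, 38), (11, 0), (12, 43), (13, 36), (14, 9), (15, 41), (17, 31), (20, 19), (22, 1)])
READ a @v21: history=[(1, 13), (2, 18), (3, 35), (4, 43), (6, 43), (8, 21), (10, 29), (16, 48), (18, 53), (19, 49), (21, 47)] -> pick v21 -> 47
READ a @v21: history=[(1, 13), (2, 18), (3, 35), (4, 43), (6, 43), (8, 21), (10, 29), (16, 48), (18, 53), (19, 49), (21, 47)] -> pick v21 -> 47
v23: WRITE b=53  (b history now [(5, 37), (7, 55), (9, 38), (11, 0), (12, 43), (13, 36), (14, 9), (15, 41), (17, 31), (20, 19), (22, 1), (23, 53)])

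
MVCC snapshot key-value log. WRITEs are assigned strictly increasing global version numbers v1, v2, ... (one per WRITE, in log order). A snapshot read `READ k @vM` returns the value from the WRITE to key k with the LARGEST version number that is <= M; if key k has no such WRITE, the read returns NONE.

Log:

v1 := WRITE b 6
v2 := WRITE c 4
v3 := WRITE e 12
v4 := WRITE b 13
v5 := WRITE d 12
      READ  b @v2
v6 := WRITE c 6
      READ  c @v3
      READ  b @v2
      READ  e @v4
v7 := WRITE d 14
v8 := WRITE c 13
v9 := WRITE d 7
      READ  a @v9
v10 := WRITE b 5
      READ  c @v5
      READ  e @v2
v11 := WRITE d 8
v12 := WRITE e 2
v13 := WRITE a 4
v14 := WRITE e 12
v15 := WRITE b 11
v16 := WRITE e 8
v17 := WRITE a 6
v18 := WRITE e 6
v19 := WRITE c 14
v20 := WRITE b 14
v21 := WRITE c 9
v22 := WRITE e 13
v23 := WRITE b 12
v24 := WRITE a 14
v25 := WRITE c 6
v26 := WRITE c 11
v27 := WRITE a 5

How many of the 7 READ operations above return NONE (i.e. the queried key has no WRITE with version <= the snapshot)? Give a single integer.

Answer: 2

Derivation:
v1: WRITE b=6  (b history now [(1, 6)])
v2: WRITE c=4  (c history now [(2, 4)])
v3: WRITE e=12  (e history now [(3, 12)])
v4: WRITE b=13  (b history now [(1, 6), (4, 13)])
v5: WRITE d=12  (d history now [(5, 12)])
READ b @v2: history=[(1, 6), (4, 13)] -> pick v1 -> 6
v6: WRITE c=6  (c history now [(2, 4), (6, 6)])
READ c @v3: history=[(2, 4), (6, 6)] -> pick v2 -> 4
READ b @v2: history=[(1, 6), (4, 13)] -> pick v1 -> 6
READ e @v4: history=[(3, 12)] -> pick v3 -> 12
v7: WRITE d=14  (d history now [(5, 12), (7, 14)])
v8: WRITE c=13  (c history now [(2, 4), (6, 6), (8, 13)])
v9: WRITE d=7  (d history now [(5, 12), (7, 14), (9, 7)])
READ a @v9: history=[] -> no version <= 9 -> NONE
v10: WRITE b=5  (b history now [(1, 6), (4, 13), (10, 5)])
READ c @v5: history=[(2, 4), (6, 6), (8, 13)] -> pick v2 -> 4
READ e @v2: history=[(3, 12)] -> no version <= 2 -> NONE
v11: WRITE d=8  (d history now [(5, 12), (7, 14), (9, 7), (11, 8)])
v12: WRITE e=2  (e history now [(3, 12), (12, 2)])
v13: WRITE a=4  (a history now [(13, 4)])
v14: WRITE e=12  (e history now [(3, 12), (12, 2), (14, 12)])
v15: WRITE b=11  (b history now [(1, 6), (4, 13), (10, 5), (15, 11)])
v16: WRITE e=8  (e history now [(3, 12), (12, 2), (14, 12), (16, 8)])
v17: WRITE a=6  (a history now [(13, 4), (17, 6)])
v18: WRITE e=6  (e history now [(3, 12), (12, 2), (14, 12), (16, 8), (18, 6)])
v19: WRITE c=14  (c history now [(2, 4), (6, 6), (8, 13), (19, 14)])
v20: WRITE b=14  (b history now [(1, 6), (4, 13), (10, 5), (15, 11), (20, 14)])
v21: WRITE c=9  (c history now [(2, 4), (6, 6), (8, 13), (19, 14), (21, 9)])
v22: WRITE e=13  (e history now [(3, 12), (12, 2), (14, 12), (16, 8), (18, 6), (22, 13)])
v23: WRITE b=12  (b history now [(1, 6), (4, 13), (10, 5), (15, 11), (20, 14), (23, 12)])
v24: WRITE a=14  (a history now [(13, 4), (17, 6), (24, 14)])
v25: WRITE c=6  (c history now [(2, 4), (6, 6), (8, 13), (19, 14), (21, 9), (25, 6)])
v26: WRITE c=11  (c history now [(2, 4), (6, 6), (8, 13), (19, 14), (21, 9), (25, 6), (26, 11)])
v27: WRITE a=5  (a history now [(13, 4), (17, 6), (24, 14), (27, 5)])
Read results in order: ['6', '4', '6', '12', 'NONE', '4', 'NONE']
NONE count = 2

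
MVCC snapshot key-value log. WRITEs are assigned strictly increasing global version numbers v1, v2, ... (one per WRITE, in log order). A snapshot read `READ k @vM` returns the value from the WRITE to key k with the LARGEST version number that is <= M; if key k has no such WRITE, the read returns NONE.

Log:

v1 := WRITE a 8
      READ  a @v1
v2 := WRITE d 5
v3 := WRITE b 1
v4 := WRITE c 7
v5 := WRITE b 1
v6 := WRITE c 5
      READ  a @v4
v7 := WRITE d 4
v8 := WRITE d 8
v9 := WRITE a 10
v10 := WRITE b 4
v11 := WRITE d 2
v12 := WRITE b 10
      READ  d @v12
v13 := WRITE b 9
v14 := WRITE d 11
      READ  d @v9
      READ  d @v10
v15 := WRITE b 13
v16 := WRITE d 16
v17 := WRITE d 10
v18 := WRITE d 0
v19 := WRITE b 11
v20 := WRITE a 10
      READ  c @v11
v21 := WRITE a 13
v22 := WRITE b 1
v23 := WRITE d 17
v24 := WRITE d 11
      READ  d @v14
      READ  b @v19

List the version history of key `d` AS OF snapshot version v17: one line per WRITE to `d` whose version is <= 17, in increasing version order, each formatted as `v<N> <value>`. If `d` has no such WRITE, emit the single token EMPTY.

Scan writes for key=d with version <= 17:
  v1 WRITE a 8 -> skip
  v2 WRITE d 5 -> keep
  v3 WRITE b 1 -> skip
  v4 WRITE c 7 -> skip
  v5 WRITE b 1 -> skip
  v6 WRITE c 5 -> skip
  v7 WRITE d 4 -> keep
  v8 WRITE d 8 -> keep
  v9 WRITE a 10 -> skip
  v10 WRITE b 4 -> skip
  v11 WRITE d 2 -> keep
  v12 WRITE b 10 -> skip
  v13 WRITE b 9 -> skip
  v14 WRITE d 11 -> keep
  v15 WRITE b 13 -> skip
  v16 WRITE d 16 -> keep
  v17 WRITE d 10 -> keep
  v18 WRITE d 0 -> drop (> snap)
  v19 WRITE b 11 -> skip
  v20 WRITE a 10 -> skip
  v21 WRITE a 13 -> skip
  v22 WRITE b 1 -> skip
  v23 WRITE d 17 -> drop (> snap)
  v24 WRITE d 11 -> drop (> snap)
Collected: [(2, 5), (7, 4), (8, 8), (11, 2), (14, 11), (16, 16), (17, 10)]

Answer: v2 5
v7 4
v8 8
v11 2
v14 11
v16 16
v17 10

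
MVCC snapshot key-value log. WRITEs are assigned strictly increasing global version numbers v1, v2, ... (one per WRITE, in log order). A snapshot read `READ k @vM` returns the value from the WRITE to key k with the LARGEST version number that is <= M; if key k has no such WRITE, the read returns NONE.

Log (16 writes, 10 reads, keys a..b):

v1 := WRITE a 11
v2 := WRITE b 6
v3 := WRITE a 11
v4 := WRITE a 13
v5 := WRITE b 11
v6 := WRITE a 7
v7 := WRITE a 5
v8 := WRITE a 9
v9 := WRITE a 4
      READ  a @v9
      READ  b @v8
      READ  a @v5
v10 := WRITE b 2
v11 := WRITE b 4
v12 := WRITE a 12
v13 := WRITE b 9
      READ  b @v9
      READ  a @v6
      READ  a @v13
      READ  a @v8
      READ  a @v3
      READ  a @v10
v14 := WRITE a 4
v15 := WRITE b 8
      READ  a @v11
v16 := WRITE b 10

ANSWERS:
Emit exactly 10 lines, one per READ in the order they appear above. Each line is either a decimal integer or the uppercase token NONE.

v1: WRITE a=11  (a history now [(1, 11)])
v2: WRITE b=6  (b history now [(2, 6)])
v3: WRITE a=11  (a history now [(1, 11), (3, 11)])
v4: WRITE a=13  (a history now [(1, 11), (3, 11), (4, 13)])
v5: WRITE b=11  (b history now [(2, 6), (5, 11)])
v6: WRITE a=7  (a history now [(1, 11), (3, 11), (4, 13), (6, 7)])
v7: WRITE a=5  (a history now [(1, 11), (3, 11), (4, 13), (6, 7), (7, 5)])
v8: WRITE a=9  (a history now [(1, 11), (3, 11), (4, 13), (6, 7), (7, 5), (8, 9)])
v9: WRITE a=4  (a history now [(1, 11), (3, 11), (4, 13), (6, 7), (7, 5), (8, 9), (9, 4)])
READ a @v9: history=[(1, 11), (3, 11), (4, 13), (6, 7), (7, 5), (8, 9), (9, 4)] -> pick v9 -> 4
READ b @v8: history=[(2, 6), (5, 11)] -> pick v5 -> 11
READ a @v5: history=[(1, 11), (3, 11), (4, 13), (6, 7), (7, 5), (8, 9), (9, 4)] -> pick v4 -> 13
v10: WRITE b=2  (b history now [(2, 6), (5, 11), (10, 2)])
v11: WRITE b=4  (b history now [(2, 6), (5, 11), (10, 2), (11, 4)])
v12: WRITE a=12  (a history now [(1, 11), (3, 11), (4, 13), (6, 7), (7, 5), (8, 9), (9, 4), (12, 12)])
v13: WRITE b=9  (b history now [(2, 6), (5, 11), (10, 2), (11, 4), (13, 9)])
READ b @v9: history=[(2, 6), (5, 11), (10, 2), (11, 4), (13, 9)] -> pick v5 -> 11
READ a @v6: history=[(1, 11), (3, 11), (4, 13), (6, 7), (7, 5), (8, 9), (9, 4), (12, 12)] -> pick v6 -> 7
READ a @v13: history=[(1, 11), (3, 11), (4, 13), (6, 7), (7, 5), (8, 9), (9, 4), (12, 12)] -> pick v12 -> 12
READ a @v8: history=[(1, 11), (3, 11), (4, 13), (6, 7), (7, 5), (8, 9), (9, 4), (12, 12)] -> pick v8 -> 9
READ a @v3: history=[(1, 11), (3, 11), (4, 13), (6, 7), (7, 5), (8, 9), (9, 4), (12, 12)] -> pick v3 -> 11
READ a @v10: history=[(1, 11), (3, 11), (4, 13), (6, 7), (7, 5), (8, 9), (9, 4), (12, 12)] -> pick v9 -> 4
v14: WRITE a=4  (a history now [(1, 11), (3, 11), (4, 13), (6, 7), (7, 5), (8, 9), (9, 4), (12, 12), (14, 4)])
v15: WRITE b=8  (b history now [(2, 6), (5, 11), (10, 2), (11, 4), (13, 9), (15, 8)])
READ a @v11: history=[(1, 11), (3, 11), (4, 13), (6, 7), (7, 5), (8, 9), (9, 4), (12, 12), (14, 4)] -> pick v9 -> 4
v16: WRITE b=10  (b history now [(2, 6), (5, 11), (10, 2), (11, 4), (13, 9), (15, 8), (16, 10)])

Answer: 4
11
13
11
7
12
9
11
4
4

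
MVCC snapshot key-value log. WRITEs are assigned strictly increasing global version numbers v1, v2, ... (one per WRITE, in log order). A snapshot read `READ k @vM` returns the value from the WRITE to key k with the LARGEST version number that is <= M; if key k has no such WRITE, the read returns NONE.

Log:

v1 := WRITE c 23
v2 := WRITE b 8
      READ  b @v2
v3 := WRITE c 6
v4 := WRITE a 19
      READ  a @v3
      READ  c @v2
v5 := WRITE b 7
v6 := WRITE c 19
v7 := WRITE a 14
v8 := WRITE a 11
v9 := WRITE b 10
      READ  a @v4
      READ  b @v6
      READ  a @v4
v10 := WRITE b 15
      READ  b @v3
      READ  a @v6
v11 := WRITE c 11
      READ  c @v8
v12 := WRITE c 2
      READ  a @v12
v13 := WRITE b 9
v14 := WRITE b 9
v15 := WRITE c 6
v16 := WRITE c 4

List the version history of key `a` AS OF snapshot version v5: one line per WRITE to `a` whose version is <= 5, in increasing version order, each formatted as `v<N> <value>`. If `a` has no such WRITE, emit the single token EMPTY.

Scan writes for key=a with version <= 5:
  v1 WRITE c 23 -> skip
  v2 WRITE b 8 -> skip
  v3 WRITE c 6 -> skip
  v4 WRITE a 19 -> keep
  v5 WRITE b 7 -> skip
  v6 WRITE c 19 -> skip
  v7 WRITE a 14 -> drop (> snap)
  v8 WRITE a 11 -> drop (> snap)
  v9 WRITE b 10 -> skip
  v10 WRITE b 15 -> skip
  v11 WRITE c 11 -> skip
  v12 WRITE c 2 -> skip
  v13 WRITE b 9 -> skip
  v14 WRITE b 9 -> skip
  v15 WRITE c 6 -> skip
  v16 WRITE c 4 -> skip
Collected: [(4, 19)]

Answer: v4 19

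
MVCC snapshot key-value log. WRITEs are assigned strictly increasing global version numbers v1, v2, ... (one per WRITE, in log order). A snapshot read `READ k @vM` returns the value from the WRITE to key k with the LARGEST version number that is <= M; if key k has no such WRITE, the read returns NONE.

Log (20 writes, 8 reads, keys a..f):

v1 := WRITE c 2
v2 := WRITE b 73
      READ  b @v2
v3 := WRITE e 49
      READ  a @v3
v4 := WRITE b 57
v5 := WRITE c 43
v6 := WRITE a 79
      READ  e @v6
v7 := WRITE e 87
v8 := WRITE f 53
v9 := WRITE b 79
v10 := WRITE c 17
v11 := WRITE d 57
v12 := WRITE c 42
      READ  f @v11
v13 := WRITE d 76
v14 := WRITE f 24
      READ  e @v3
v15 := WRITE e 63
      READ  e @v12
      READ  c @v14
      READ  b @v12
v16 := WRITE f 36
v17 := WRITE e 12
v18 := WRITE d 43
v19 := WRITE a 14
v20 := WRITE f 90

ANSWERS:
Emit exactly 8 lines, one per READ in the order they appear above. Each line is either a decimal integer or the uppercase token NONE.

Answer: 73
NONE
49
53
49
87
42
79

Derivation:
v1: WRITE c=2  (c history now [(1, 2)])
v2: WRITE b=73  (b history now [(2, 73)])
READ b @v2: history=[(2, 73)] -> pick v2 -> 73
v3: WRITE e=49  (e history now [(3, 49)])
READ a @v3: history=[] -> no version <= 3 -> NONE
v4: WRITE b=57  (b history now [(2, 73), (4, 57)])
v5: WRITE c=43  (c history now [(1, 2), (5, 43)])
v6: WRITE a=79  (a history now [(6, 79)])
READ e @v6: history=[(3, 49)] -> pick v3 -> 49
v7: WRITE e=87  (e history now [(3, 49), (7, 87)])
v8: WRITE f=53  (f history now [(8, 53)])
v9: WRITE b=79  (b history now [(2, 73), (4, 57), (9, 79)])
v10: WRITE c=17  (c history now [(1, 2), (5, 43), (10, 17)])
v11: WRITE d=57  (d history now [(11, 57)])
v12: WRITE c=42  (c history now [(1, 2), (5, 43), (10, 17), (12, 42)])
READ f @v11: history=[(8, 53)] -> pick v8 -> 53
v13: WRITE d=76  (d history now [(11, 57), (13, 76)])
v14: WRITE f=24  (f history now [(8, 53), (14, 24)])
READ e @v3: history=[(3, 49), (7, 87)] -> pick v3 -> 49
v15: WRITE e=63  (e history now [(3, 49), (7, 87), (15, 63)])
READ e @v12: history=[(3, 49), (7, 87), (15, 63)] -> pick v7 -> 87
READ c @v14: history=[(1, 2), (5, 43), (10, 17), (12, 42)] -> pick v12 -> 42
READ b @v12: history=[(2, 73), (4, 57), (9, 79)] -> pick v9 -> 79
v16: WRITE f=36  (f history now [(8, 53), (14, 24), (16, 36)])
v17: WRITE e=12  (e history now [(3, 49), (7, 87), (15, 63), (17, 12)])
v18: WRITE d=43  (d history now [(11, 57), (13, 76), (18, 43)])
v19: WRITE a=14  (a history now [(6, 79), (19, 14)])
v20: WRITE f=90  (f history now [(8, 53), (14, 24), (16, 36), (20, 90)])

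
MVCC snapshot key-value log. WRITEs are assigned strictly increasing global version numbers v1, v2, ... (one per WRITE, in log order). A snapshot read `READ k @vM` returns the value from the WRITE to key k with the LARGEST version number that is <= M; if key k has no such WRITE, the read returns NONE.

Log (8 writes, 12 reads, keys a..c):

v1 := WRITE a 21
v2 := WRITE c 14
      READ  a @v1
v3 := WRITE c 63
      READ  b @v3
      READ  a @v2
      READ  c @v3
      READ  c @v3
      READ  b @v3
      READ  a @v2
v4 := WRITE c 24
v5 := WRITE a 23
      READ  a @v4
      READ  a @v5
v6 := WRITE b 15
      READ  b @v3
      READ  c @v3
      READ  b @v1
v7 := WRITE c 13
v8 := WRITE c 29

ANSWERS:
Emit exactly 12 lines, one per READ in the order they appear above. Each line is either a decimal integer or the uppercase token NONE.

v1: WRITE a=21  (a history now [(1, 21)])
v2: WRITE c=14  (c history now [(2, 14)])
READ a @v1: history=[(1, 21)] -> pick v1 -> 21
v3: WRITE c=63  (c history now [(2, 14), (3, 63)])
READ b @v3: history=[] -> no version <= 3 -> NONE
READ a @v2: history=[(1, 21)] -> pick v1 -> 21
READ c @v3: history=[(2, 14), (3, 63)] -> pick v3 -> 63
READ c @v3: history=[(2, 14), (3, 63)] -> pick v3 -> 63
READ b @v3: history=[] -> no version <= 3 -> NONE
READ a @v2: history=[(1, 21)] -> pick v1 -> 21
v4: WRITE c=24  (c history now [(2, 14), (3, 63), (4, 24)])
v5: WRITE a=23  (a history now [(1, 21), (5, 23)])
READ a @v4: history=[(1, 21), (5, 23)] -> pick v1 -> 21
READ a @v5: history=[(1, 21), (5, 23)] -> pick v5 -> 23
v6: WRITE b=15  (b history now [(6, 15)])
READ b @v3: history=[(6, 15)] -> no version <= 3 -> NONE
READ c @v3: history=[(2, 14), (3, 63), (4, 24)] -> pick v3 -> 63
READ b @v1: history=[(6, 15)] -> no version <= 1 -> NONE
v7: WRITE c=13  (c history now [(2, 14), (3, 63), (4, 24), (7, 13)])
v8: WRITE c=29  (c history now [(2, 14), (3, 63), (4, 24), (7, 13), (8, 29)])

Answer: 21
NONE
21
63
63
NONE
21
21
23
NONE
63
NONE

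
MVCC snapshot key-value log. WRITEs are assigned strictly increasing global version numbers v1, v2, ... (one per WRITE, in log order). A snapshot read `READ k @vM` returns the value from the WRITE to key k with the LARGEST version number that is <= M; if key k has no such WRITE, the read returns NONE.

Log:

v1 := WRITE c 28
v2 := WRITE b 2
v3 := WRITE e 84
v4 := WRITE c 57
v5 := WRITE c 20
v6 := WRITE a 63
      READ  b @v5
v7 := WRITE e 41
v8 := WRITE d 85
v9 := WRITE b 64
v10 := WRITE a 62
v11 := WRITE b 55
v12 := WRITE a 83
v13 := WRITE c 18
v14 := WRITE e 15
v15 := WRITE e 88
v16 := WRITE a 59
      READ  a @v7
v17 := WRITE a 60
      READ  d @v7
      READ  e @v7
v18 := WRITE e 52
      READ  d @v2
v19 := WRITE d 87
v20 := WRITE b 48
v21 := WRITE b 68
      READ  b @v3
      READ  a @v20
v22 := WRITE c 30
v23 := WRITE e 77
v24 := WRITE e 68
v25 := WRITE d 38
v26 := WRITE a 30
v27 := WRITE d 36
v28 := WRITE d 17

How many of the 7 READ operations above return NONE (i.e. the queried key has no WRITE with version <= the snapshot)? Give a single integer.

v1: WRITE c=28  (c history now [(1, 28)])
v2: WRITE b=2  (b history now [(2, 2)])
v3: WRITE e=84  (e history now [(3, 84)])
v4: WRITE c=57  (c history now [(1, 28), (4, 57)])
v5: WRITE c=20  (c history now [(1, 28), (4, 57), (5, 20)])
v6: WRITE a=63  (a history now [(6, 63)])
READ b @v5: history=[(2, 2)] -> pick v2 -> 2
v7: WRITE e=41  (e history now [(3, 84), (7, 41)])
v8: WRITE d=85  (d history now [(8, 85)])
v9: WRITE b=64  (b history now [(2, 2), (9, 64)])
v10: WRITE a=62  (a history now [(6, 63), (10, 62)])
v11: WRITE b=55  (b history now [(2, 2), (9, 64), (11, 55)])
v12: WRITE a=83  (a history now [(6, 63), (10, 62), (12, 83)])
v13: WRITE c=18  (c history now [(1, 28), (4, 57), (5, 20), (13, 18)])
v14: WRITE e=15  (e history now [(3, 84), (7, 41), (14, 15)])
v15: WRITE e=88  (e history now [(3, 84), (7, 41), (14, 15), (15, 88)])
v16: WRITE a=59  (a history now [(6, 63), (10, 62), (12, 83), (16, 59)])
READ a @v7: history=[(6, 63), (10, 62), (12, 83), (16, 59)] -> pick v6 -> 63
v17: WRITE a=60  (a history now [(6, 63), (10, 62), (12, 83), (16, 59), (17, 60)])
READ d @v7: history=[(8, 85)] -> no version <= 7 -> NONE
READ e @v7: history=[(3, 84), (7, 41), (14, 15), (15, 88)] -> pick v7 -> 41
v18: WRITE e=52  (e history now [(3, 84), (7, 41), (14, 15), (15, 88), (18, 52)])
READ d @v2: history=[(8, 85)] -> no version <= 2 -> NONE
v19: WRITE d=87  (d history now [(8, 85), (19, 87)])
v20: WRITE b=48  (b history now [(2, 2), (9, 64), (11, 55), (20, 48)])
v21: WRITE b=68  (b history now [(2, 2), (9, 64), (11, 55), (20, 48), (21, 68)])
READ b @v3: history=[(2, 2), (9, 64), (11, 55), (20, 48), (21, 68)] -> pick v2 -> 2
READ a @v20: history=[(6, 63), (10, 62), (12, 83), (16, 59), (17, 60)] -> pick v17 -> 60
v22: WRITE c=30  (c history now [(1, 28), (4, 57), (5, 20), (13, 18), (22, 30)])
v23: WRITE e=77  (e history now [(3, 84), (7, 41), (14, 15), (15, 88), (18, 52), (23, 77)])
v24: WRITE e=68  (e history now [(3, 84), (7, 41), (14, 15), (15, 88), (18, 52), (23, 77), (24, 68)])
v25: WRITE d=38  (d history now [(8, 85), (19, 87), (25, 38)])
v26: WRITE a=30  (a history now [(6, 63), (10, 62), (12, 83), (16, 59), (17, 60), (26, 30)])
v27: WRITE d=36  (d history now [(8, 85), (19, 87), (25, 38), (27, 36)])
v28: WRITE d=17  (d history now [(8, 85), (19, 87), (25, 38), (27, 36), (28, 17)])
Read results in order: ['2', '63', 'NONE', '41', 'NONE', '2', '60']
NONE count = 2

Answer: 2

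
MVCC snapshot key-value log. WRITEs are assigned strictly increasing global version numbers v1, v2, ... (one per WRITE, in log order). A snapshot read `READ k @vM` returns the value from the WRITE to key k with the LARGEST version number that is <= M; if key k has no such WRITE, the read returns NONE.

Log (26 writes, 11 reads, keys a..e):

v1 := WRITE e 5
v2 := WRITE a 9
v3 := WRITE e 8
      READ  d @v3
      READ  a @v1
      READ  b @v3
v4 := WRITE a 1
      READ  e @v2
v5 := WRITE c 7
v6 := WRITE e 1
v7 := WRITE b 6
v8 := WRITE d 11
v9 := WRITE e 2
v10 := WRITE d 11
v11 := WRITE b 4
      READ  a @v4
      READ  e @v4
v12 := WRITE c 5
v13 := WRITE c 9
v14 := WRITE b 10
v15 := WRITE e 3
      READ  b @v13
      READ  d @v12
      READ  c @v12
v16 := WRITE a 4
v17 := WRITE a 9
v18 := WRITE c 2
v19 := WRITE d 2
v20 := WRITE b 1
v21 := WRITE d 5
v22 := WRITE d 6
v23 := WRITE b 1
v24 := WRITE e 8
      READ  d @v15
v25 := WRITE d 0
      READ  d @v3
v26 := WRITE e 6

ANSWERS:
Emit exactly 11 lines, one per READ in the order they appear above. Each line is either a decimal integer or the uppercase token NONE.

v1: WRITE e=5  (e history now [(1, 5)])
v2: WRITE a=9  (a history now [(2, 9)])
v3: WRITE e=8  (e history now [(1, 5), (3, 8)])
READ d @v3: history=[] -> no version <= 3 -> NONE
READ a @v1: history=[(2, 9)] -> no version <= 1 -> NONE
READ b @v3: history=[] -> no version <= 3 -> NONE
v4: WRITE a=1  (a history now [(2, 9), (4, 1)])
READ e @v2: history=[(1, 5), (3, 8)] -> pick v1 -> 5
v5: WRITE c=7  (c history now [(5, 7)])
v6: WRITE e=1  (e history now [(1, 5), (3, 8), (6, 1)])
v7: WRITE b=6  (b history now [(7, 6)])
v8: WRITE d=11  (d history now [(8, 11)])
v9: WRITE e=2  (e history now [(1, 5), (3, 8), (6, 1), (9, 2)])
v10: WRITE d=11  (d history now [(8, 11), (10, 11)])
v11: WRITE b=4  (b history now [(7, 6), (11, 4)])
READ a @v4: history=[(2, 9), (4, 1)] -> pick v4 -> 1
READ e @v4: history=[(1, 5), (3, 8), (6, 1), (9, 2)] -> pick v3 -> 8
v12: WRITE c=5  (c history now [(5, 7), (12, 5)])
v13: WRITE c=9  (c history now [(5, 7), (12, 5), (13, 9)])
v14: WRITE b=10  (b history now [(7, 6), (11, 4), (14, 10)])
v15: WRITE e=3  (e history now [(1, 5), (3, 8), (6, 1), (9, 2), (15, 3)])
READ b @v13: history=[(7, 6), (11, 4), (14, 10)] -> pick v11 -> 4
READ d @v12: history=[(8, 11), (10, 11)] -> pick v10 -> 11
READ c @v12: history=[(5, 7), (12, 5), (13, 9)] -> pick v12 -> 5
v16: WRITE a=4  (a history now [(2, 9), (4, 1), (16, 4)])
v17: WRITE a=9  (a history now [(2, 9), (4, 1), (16, 4), (17, 9)])
v18: WRITE c=2  (c history now [(5, 7), (12, 5), (13, 9), (18, 2)])
v19: WRITE d=2  (d history now [(8, 11), (10, 11), (19, 2)])
v20: WRITE b=1  (b history now [(7, 6), (11, 4), (14, 10), (20, 1)])
v21: WRITE d=5  (d history now [(8, 11), (10, 11), (19, 2), (21, 5)])
v22: WRITE d=6  (d history now [(8, 11), (10, 11), (19, 2), (21, 5), (22, 6)])
v23: WRITE b=1  (b history now [(7, 6), (11, 4), (14, 10), (20, 1), (23, 1)])
v24: WRITE e=8  (e history now [(1, 5), (3, 8), (6, 1), (9, 2), (15, 3), (24, 8)])
READ d @v15: history=[(8, 11), (10, 11), (19, 2), (21, 5), (22, 6)] -> pick v10 -> 11
v25: WRITE d=0  (d history now [(8, 11), (10, 11), (19, 2), (21, 5), (22, 6), (25, 0)])
READ d @v3: history=[(8, 11), (10, 11), (19, 2), (21, 5), (22, 6), (25, 0)] -> no version <= 3 -> NONE
v26: WRITE e=6  (e history now [(1, 5), (3, 8), (6, 1), (9, 2), (15, 3), (24, 8), (26, 6)])

Answer: NONE
NONE
NONE
5
1
8
4
11
5
11
NONE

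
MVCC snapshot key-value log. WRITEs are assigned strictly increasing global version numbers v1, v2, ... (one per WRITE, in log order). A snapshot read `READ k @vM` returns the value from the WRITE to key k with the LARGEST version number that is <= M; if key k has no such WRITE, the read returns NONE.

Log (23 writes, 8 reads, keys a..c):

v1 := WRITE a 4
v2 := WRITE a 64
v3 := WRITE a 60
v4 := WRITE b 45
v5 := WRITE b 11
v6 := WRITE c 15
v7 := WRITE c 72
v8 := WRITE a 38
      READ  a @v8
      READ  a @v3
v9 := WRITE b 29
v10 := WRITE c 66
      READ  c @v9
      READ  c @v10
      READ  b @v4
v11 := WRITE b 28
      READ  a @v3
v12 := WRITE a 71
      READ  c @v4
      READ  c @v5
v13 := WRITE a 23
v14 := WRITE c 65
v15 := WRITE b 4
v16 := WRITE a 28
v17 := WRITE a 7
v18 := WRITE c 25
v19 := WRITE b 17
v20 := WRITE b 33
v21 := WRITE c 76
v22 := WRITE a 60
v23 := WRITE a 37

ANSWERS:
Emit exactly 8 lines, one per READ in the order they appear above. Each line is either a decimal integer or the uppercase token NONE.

Answer: 38
60
72
66
45
60
NONE
NONE

Derivation:
v1: WRITE a=4  (a history now [(1, 4)])
v2: WRITE a=64  (a history now [(1, 4), (2, 64)])
v3: WRITE a=60  (a history now [(1, 4), (2, 64), (3, 60)])
v4: WRITE b=45  (b history now [(4, 45)])
v5: WRITE b=11  (b history now [(4, 45), (5, 11)])
v6: WRITE c=15  (c history now [(6, 15)])
v7: WRITE c=72  (c history now [(6, 15), (7, 72)])
v8: WRITE a=38  (a history now [(1, 4), (2, 64), (3, 60), (8, 38)])
READ a @v8: history=[(1, 4), (2, 64), (3, 60), (8, 38)] -> pick v8 -> 38
READ a @v3: history=[(1, 4), (2, 64), (3, 60), (8, 38)] -> pick v3 -> 60
v9: WRITE b=29  (b history now [(4, 45), (5, 11), (9, 29)])
v10: WRITE c=66  (c history now [(6, 15), (7, 72), (10, 66)])
READ c @v9: history=[(6, 15), (7, 72), (10, 66)] -> pick v7 -> 72
READ c @v10: history=[(6, 15), (7, 72), (10, 66)] -> pick v10 -> 66
READ b @v4: history=[(4, 45), (5, 11), (9, 29)] -> pick v4 -> 45
v11: WRITE b=28  (b history now [(4, 45), (5, 11), (9, 29), (11, 28)])
READ a @v3: history=[(1, 4), (2, 64), (3, 60), (8, 38)] -> pick v3 -> 60
v12: WRITE a=71  (a history now [(1, 4), (2, 64), (3, 60), (8, 38), (12, 71)])
READ c @v4: history=[(6, 15), (7, 72), (10, 66)] -> no version <= 4 -> NONE
READ c @v5: history=[(6, 15), (7, 72), (10, 66)] -> no version <= 5 -> NONE
v13: WRITE a=23  (a history now [(1, 4), (2, 64), (3, 60), (8, 38), (12, 71), (13, 23)])
v14: WRITE c=65  (c history now [(6, 15), (7, 72), (10, 66), (14, 65)])
v15: WRITE b=4  (b history now [(4, 45), (5, 11), (9, 29), (11, 28), (15, 4)])
v16: WRITE a=28  (a history now [(1, 4), (2, 64), (3, 60), (8, 38), (12, 71), (13, 23), (16, 28)])
v17: WRITE a=7  (a history now [(1, 4), (2, 64), (3, 60), (8, 38), (12, 71), (13, 23), (16, 28), (17, 7)])
v18: WRITE c=25  (c history now [(6, 15), (7, 72), (10, 66), (14, 65), (18, 25)])
v19: WRITE b=17  (b history now [(4, 45), (5, 11), (9, 29), (11, 28), (15, 4), (19, 17)])
v20: WRITE b=33  (b history now [(4, 45), (5, 11), (9, 29), (11, 28), (15, 4), (19, 17), (20, 33)])
v21: WRITE c=76  (c history now [(6, 15), (7, 72), (10, 66), (14, 65), (18, 25), (21, 76)])
v22: WRITE a=60  (a history now [(1, 4), (2, 64), (3, 60), (8, 38), (12, 71), (13, 23), (16, 28), (17, 7), (22, 60)])
v23: WRITE a=37  (a history now [(1, 4), (2, 64), (3, 60), (8, 38), (12, 71), (13, 23), (16, 28), (17, 7), (22, 60), (23, 37)])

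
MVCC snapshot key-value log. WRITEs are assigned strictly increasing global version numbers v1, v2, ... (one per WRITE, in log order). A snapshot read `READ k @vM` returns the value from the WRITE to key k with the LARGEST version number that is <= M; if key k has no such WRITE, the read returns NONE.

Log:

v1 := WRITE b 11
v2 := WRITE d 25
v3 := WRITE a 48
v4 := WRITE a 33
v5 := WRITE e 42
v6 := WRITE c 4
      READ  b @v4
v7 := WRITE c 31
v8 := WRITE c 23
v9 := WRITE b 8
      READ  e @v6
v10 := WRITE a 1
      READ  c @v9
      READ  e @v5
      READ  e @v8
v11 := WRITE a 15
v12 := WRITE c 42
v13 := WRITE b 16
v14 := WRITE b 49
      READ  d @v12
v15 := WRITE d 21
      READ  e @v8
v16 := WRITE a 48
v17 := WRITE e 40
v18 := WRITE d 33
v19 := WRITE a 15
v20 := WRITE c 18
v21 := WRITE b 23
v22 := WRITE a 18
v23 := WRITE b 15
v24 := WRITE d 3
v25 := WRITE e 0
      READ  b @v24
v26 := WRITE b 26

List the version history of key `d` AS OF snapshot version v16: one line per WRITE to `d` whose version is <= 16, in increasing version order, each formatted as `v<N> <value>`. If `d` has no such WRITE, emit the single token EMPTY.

Answer: v2 25
v15 21

Derivation:
Scan writes for key=d with version <= 16:
  v1 WRITE b 11 -> skip
  v2 WRITE d 25 -> keep
  v3 WRITE a 48 -> skip
  v4 WRITE a 33 -> skip
  v5 WRITE e 42 -> skip
  v6 WRITE c 4 -> skip
  v7 WRITE c 31 -> skip
  v8 WRITE c 23 -> skip
  v9 WRITE b 8 -> skip
  v10 WRITE a 1 -> skip
  v11 WRITE a 15 -> skip
  v12 WRITE c 42 -> skip
  v13 WRITE b 16 -> skip
  v14 WRITE b 49 -> skip
  v15 WRITE d 21 -> keep
  v16 WRITE a 48 -> skip
  v17 WRITE e 40 -> skip
  v18 WRITE d 33 -> drop (> snap)
  v19 WRITE a 15 -> skip
  v20 WRITE c 18 -> skip
  v21 WRITE b 23 -> skip
  v22 WRITE a 18 -> skip
  v23 WRITE b 15 -> skip
  v24 WRITE d 3 -> drop (> snap)
  v25 WRITE e 0 -> skip
  v26 WRITE b 26 -> skip
Collected: [(2, 25), (15, 21)]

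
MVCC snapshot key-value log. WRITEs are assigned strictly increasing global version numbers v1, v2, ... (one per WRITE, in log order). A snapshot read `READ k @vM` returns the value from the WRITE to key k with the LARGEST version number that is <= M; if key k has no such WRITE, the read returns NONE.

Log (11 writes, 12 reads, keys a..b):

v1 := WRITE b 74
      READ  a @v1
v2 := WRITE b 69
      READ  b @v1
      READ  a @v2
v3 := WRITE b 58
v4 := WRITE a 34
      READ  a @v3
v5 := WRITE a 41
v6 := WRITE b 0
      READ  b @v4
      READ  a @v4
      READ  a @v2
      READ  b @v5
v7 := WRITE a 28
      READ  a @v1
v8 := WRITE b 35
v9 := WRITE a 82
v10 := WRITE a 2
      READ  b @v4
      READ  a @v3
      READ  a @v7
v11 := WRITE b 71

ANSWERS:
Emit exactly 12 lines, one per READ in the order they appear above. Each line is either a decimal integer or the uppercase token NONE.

v1: WRITE b=74  (b history now [(1, 74)])
READ a @v1: history=[] -> no version <= 1 -> NONE
v2: WRITE b=69  (b history now [(1, 74), (2, 69)])
READ b @v1: history=[(1, 74), (2, 69)] -> pick v1 -> 74
READ a @v2: history=[] -> no version <= 2 -> NONE
v3: WRITE b=58  (b history now [(1, 74), (2, 69), (3, 58)])
v4: WRITE a=34  (a history now [(4, 34)])
READ a @v3: history=[(4, 34)] -> no version <= 3 -> NONE
v5: WRITE a=41  (a history now [(4, 34), (5, 41)])
v6: WRITE b=0  (b history now [(1, 74), (2, 69), (3, 58), (6, 0)])
READ b @v4: history=[(1, 74), (2, 69), (3, 58), (6, 0)] -> pick v3 -> 58
READ a @v4: history=[(4, 34), (5, 41)] -> pick v4 -> 34
READ a @v2: history=[(4, 34), (5, 41)] -> no version <= 2 -> NONE
READ b @v5: history=[(1, 74), (2, 69), (3, 58), (6, 0)] -> pick v3 -> 58
v7: WRITE a=28  (a history now [(4, 34), (5, 41), (7, 28)])
READ a @v1: history=[(4, 34), (5, 41), (7, 28)] -> no version <= 1 -> NONE
v8: WRITE b=35  (b history now [(1, 74), (2, 69), (3, 58), (6, 0), (8, 35)])
v9: WRITE a=82  (a history now [(4, 34), (5, 41), (7, 28), (9, 82)])
v10: WRITE a=2  (a history now [(4, 34), (5, 41), (7, 28), (9, 82), (10, 2)])
READ b @v4: history=[(1, 74), (2, 69), (3, 58), (6, 0), (8, 35)] -> pick v3 -> 58
READ a @v3: history=[(4, 34), (5, 41), (7, 28), (9, 82), (10, 2)] -> no version <= 3 -> NONE
READ a @v7: history=[(4, 34), (5, 41), (7, 28), (9, 82), (10, 2)] -> pick v7 -> 28
v11: WRITE b=71  (b history now [(1, 74), (2, 69), (3, 58), (6, 0), (8, 35), (11, 71)])

Answer: NONE
74
NONE
NONE
58
34
NONE
58
NONE
58
NONE
28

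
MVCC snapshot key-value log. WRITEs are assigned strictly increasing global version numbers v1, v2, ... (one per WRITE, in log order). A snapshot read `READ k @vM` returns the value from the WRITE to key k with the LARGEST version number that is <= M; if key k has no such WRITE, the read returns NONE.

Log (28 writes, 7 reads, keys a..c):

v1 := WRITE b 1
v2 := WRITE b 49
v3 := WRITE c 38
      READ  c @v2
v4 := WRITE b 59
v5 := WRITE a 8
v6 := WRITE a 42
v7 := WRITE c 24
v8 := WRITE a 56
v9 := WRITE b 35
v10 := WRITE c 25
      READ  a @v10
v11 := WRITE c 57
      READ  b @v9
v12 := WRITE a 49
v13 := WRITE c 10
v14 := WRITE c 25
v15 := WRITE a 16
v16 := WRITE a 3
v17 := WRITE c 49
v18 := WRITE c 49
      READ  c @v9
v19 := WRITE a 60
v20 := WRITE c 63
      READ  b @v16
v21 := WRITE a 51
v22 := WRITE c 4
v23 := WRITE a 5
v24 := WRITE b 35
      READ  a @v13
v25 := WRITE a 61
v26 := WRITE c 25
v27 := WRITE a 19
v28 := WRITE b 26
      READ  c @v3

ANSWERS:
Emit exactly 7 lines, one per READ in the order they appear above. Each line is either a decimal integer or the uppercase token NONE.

Answer: NONE
56
35
24
35
49
38

Derivation:
v1: WRITE b=1  (b history now [(1, 1)])
v2: WRITE b=49  (b history now [(1, 1), (2, 49)])
v3: WRITE c=38  (c history now [(3, 38)])
READ c @v2: history=[(3, 38)] -> no version <= 2 -> NONE
v4: WRITE b=59  (b history now [(1, 1), (2, 49), (4, 59)])
v5: WRITE a=8  (a history now [(5, 8)])
v6: WRITE a=42  (a history now [(5, 8), (6, 42)])
v7: WRITE c=24  (c history now [(3, 38), (7, 24)])
v8: WRITE a=56  (a history now [(5, 8), (6, 42), (8, 56)])
v9: WRITE b=35  (b history now [(1, 1), (2, 49), (4, 59), (9, 35)])
v10: WRITE c=25  (c history now [(3, 38), (7, 24), (10, 25)])
READ a @v10: history=[(5, 8), (6, 42), (8, 56)] -> pick v8 -> 56
v11: WRITE c=57  (c history now [(3, 38), (7, 24), (10, 25), (11, 57)])
READ b @v9: history=[(1, 1), (2, 49), (4, 59), (9, 35)] -> pick v9 -> 35
v12: WRITE a=49  (a history now [(5, 8), (6, 42), (8, 56), (12, 49)])
v13: WRITE c=10  (c history now [(3, 38), (7, 24), (10, 25), (11, 57), (13, 10)])
v14: WRITE c=25  (c history now [(3, 38), (7, 24), (10, 25), (11, 57), (13, 10), (14, 25)])
v15: WRITE a=16  (a history now [(5, 8), (6, 42), (8, 56), (12, 49), (15, 16)])
v16: WRITE a=3  (a history now [(5, 8), (6, 42), (8, 56), (12, 49), (15, 16), (16, 3)])
v17: WRITE c=49  (c history now [(3, 38), (7, 24), (10, 25), (11, 57), (13, 10), (14, 25), (17, 49)])
v18: WRITE c=49  (c history now [(3, 38), (7, 24), (10, 25), (11, 57), (13, 10), (14, 25), (17, 49), (18, 49)])
READ c @v9: history=[(3, 38), (7, 24), (10, 25), (11, 57), (13, 10), (14, 25), (17, 49), (18, 49)] -> pick v7 -> 24
v19: WRITE a=60  (a history now [(5, 8), (6, 42), (8, 56), (12, 49), (15, 16), (16, 3), (19, 60)])
v20: WRITE c=63  (c history now [(3, 38), (7, 24), (10, 25), (11, 57), (13, 10), (14, 25), (17, 49), (18, 49), (20, 63)])
READ b @v16: history=[(1, 1), (2, 49), (4, 59), (9, 35)] -> pick v9 -> 35
v21: WRITE a=51  (a history now [(5, 8), (6, 42), (8, 56), (12, 49), (15, 16), (16, 3), (19, 60), (21, 51)])
v22: WRITE c=4  (c history now [(3, 38), (7, 24), (10, 25), (11, 57), (13, 10), (14, 25), (17, 49), (18, 49), (20, 63), (22, 4)])
v23: WRITE a=5  (a history now [(5, 8), (6, 42), (8, 56), (12, 49), (15, 16), (16, 3), (19, 60), (21, 51), (23, 5)])
v24: WRITE b=35  (b history now [(1, 1), (2, 49), (4, 59), (9, 35), (24, 35)])
READ a @v13: history=[(5, 8), (6, 42), (8, 56), (12, 49), (15, 16), (16, 3), (19, 60), (21, 51), (23, 5)] -> pick v12 -> 49
v25: WRITE a=61  (a history now [(5, 8), (6, 42), (8, 56), (12, 49), (15, 16), (16, 3), (19, 60), (21, 51), (23, 5), (25, 61)])
v26: WRITE c=25  (c history now [(3, 38), (7, 24), (10, 25), (11, 57), (13, 10), (14, 25), (17, 49), (18, 49), (20, 63), (22, 4), (26, 25)])
v27: WRITE a=19  (a history now [(5, 8), (6, 42), (8, 56), (12, 49), (15, 16), (16, 3), (19, 60), (21, 51), (23, 5), (25, 61), (27, 19)])
v28: WRITE b=26  (b history now [(1, 1), (2, 49), (4, 59), (9, 35), (24, 35), (28, 26)])
READ c @v3: history=[(3, 38), (7, 24), (10, 25), (11, 57), (13, 10), (14, 25), (17, 49), (18, 49), (20, 63), (22, 4), (26, 25)] -> pick v3 -> 38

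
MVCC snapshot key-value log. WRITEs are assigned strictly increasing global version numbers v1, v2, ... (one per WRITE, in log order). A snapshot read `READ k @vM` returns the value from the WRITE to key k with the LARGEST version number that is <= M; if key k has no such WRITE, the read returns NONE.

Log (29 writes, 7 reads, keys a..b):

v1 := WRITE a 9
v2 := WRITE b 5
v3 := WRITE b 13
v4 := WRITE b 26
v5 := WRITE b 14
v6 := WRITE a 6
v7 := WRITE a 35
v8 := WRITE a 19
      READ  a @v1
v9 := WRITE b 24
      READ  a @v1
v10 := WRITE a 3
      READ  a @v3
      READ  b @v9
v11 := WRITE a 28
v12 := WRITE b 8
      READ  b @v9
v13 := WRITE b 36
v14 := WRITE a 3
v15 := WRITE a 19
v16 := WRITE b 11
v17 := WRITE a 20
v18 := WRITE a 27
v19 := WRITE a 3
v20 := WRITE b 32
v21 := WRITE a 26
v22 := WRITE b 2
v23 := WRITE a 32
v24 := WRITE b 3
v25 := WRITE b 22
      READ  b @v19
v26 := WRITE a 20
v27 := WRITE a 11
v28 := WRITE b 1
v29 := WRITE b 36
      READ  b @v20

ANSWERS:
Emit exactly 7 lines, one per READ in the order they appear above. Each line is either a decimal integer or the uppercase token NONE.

v1: WRITE a=9  (a history now [(1, 9)])
v2: WRITE b=5  (b history now [(2, 5)])
v3: WRITE b=13  (b history now [(2, 5), (3, 13)])
v4: WRITE b=26  (b history now [(2, 5), (3, 13), (4, 26)])
v5: WRITE b=14  (b history now [(2, 5), (3, 13), (4, 26), (5, 14)])
v6: WRITE a=6  (a history now [(1, 9), (6, 6)])
v7: WRITE a=35  (a history now [(1, 9), (6, 6), (7, 35)])
v8: WRITE a=19  (a history now [(1, 9), (6, 6), (7, 35), (8, 19)])
READ a @v1: history=[(1, 9), (6, 6), (7, 35), (8, 19)] -> pick v1 -> 9
v9: WRITE b=24  (b history now [(2, 5), (3, 13), (4, 26), (5, 14), (9, 24)])
READ a @v1: history=[(1, 9), (6, 6), (7, 35), (8, 19)] -> pick v1 -> 9
v10: WRITE a=3  (a history now [(1, 9), (6, 6), (7, 35), (8, 19), (10, 3)])
READ a @v3: history=[(1, 9), (6, 6), (7, 35), (8, 19), (10, 3)] -> pick v1 -> 9
READ b @v9: history=[(2, 5), (3, 13), (4, 26), (5, 14), (9, 24)] -> pick v9 -> 24
v11: WRITE a=28  (a history now [(1, 9), (6, 6), (7, 35), (8, 19), (10, 3), (11, 28)])
v12: WRITE b=8  (b history now [(2, 5), (3, 13), (4, 26), (5, 14), (9, 24), (12, 8)])
READ b @v9: history=[(2, 5), (3, 13), (4, 26), (5, 14), (9, 24), (12, 8)] -> pick v9 -> 24
v13: WRITE b=36  (b history now [(2, 5), (3, 13), (4, 26), (5, 14), (9, 24), (12, 8), (13, 36)])
v14: WRITE a=3  (a history now [(1, 9), (6, 6), (7, 35), (8, 19), (10, 3), (11, 28), (14, 3)])
v15: WRITE a=19  (a history now [(1, 9), (6, 6), (7, 35), (8, 19), (10, 3), (11, 28), (14, 3), (15, 19)])
v16: WRITE b=11  (b history now [(2, 5), (3, 13), (4, 26), (5, 14), (9, 24), (12, 8), (13, 36), (16, 11)])
v17: WRITE a=20  (a history now [(1, 9), (6, 6), (7, 35), (8, 19), (10, 3), (11, 28), (14, 3), (15, 19), (17, 20)])
v18: WRITE a=27  (a history now [(1, 9), (6, 6), (7, 35), (8, 19), (10, 3), (11, 28), (14, 3), (15, 19), (17, 20), (18, 27)])
v19: WRITE a=3  (a history now [(1, 9), (6, 6), (7, 35), (8, 19), (10, 3), (11, 28), (14, 3), (15, 19), (17, 20), (18, 27), (19, 3)])
v20: WRITE b=32  (b history now [(2, 5), (3, 13), (4, 26), (5, 14), (9, 24), (12, 8), (13, 36), (16, 11), (20, 32)])
v21: WRITE a=26  (a history now [(1, 9), (6, 6), (7, 35), (8, 19), (10, 3), (11, 28), (14, 3), (15, 19), (17, 20), (18, 27), (19, 3), (21, 26)])
v22: WRITE b=2  (b history now [(2, 5), (3, 13), (4, 26), (5, 14), (9, 24), (12, 8), (13, 36), (16, 11), (20, 32), (22, 2)])
v23: WRITE a=32  (a history now [(1, 9), (6, 6), (7, 35), (8, 19), (10, 3), (11, 28), (14, 3), (15, 19), (17, 20), (18, 27), (19, 3), (21, 26), (23, 32)])
v24: WRITE b=3  (b history now [(2, 5), (3, 13), (4, 26), (5, 14), (9, 24), (12, 8), (13, 36), (16, 11), (20, 32), (22, 2), (24, 3)])
v25: WRITE b=22  (b history now [(2, 5), (3, 13), (4, 26), (5, 14), (9, 24), (12, 8), (13, 36), (16, 11), (20, 32), (22, 2), (24, 3), (25, 22)])
READ b @v19: history=[(2, 5), (3, 13), (4, 26), (5, 14), (9, 24), (12, 8), (13, 36), (16, 11), (20, 32), (22, 2), (24, 3), (25, 22)] -> pick v16 -> 11
v26: WRITE a=20  (a history now [(1, 9), (6, 6), (7, 35), (8, 19), (10, 3), (11, 28), (14, 3), (15, 19), (17, 20), (18, 27), (19, 3), (21, 26), (23, 32), (26, 20)])
v27: WRITE a=11  (a history now [(1, 9), (6, 6), (7, 35), (8, 19), (10, 3), (11, 28), (14, 3), (15, 19), (17, 20), (18, 27), (19, 3), (21, 26), (23, 32), (26, 20), (27, 11)])
v28: WRITE b=1  (b history now [(2, 5), (3, 13), (4, 26), (5, 14), (9, 24), (12, 8), (13, 36), (16, 11), (20, 32), (22, 2), (24, 3), (25, 22), (28, 1)])
v29: WRITE b=36  (b history now [(2, 5), (3, 13), (4, 26), (5, 14), (9, 24), (12, 8), (13, 36), (16, 11), (20, 32), (22, 2), (24, 3), (25, 22), (28, 1), (29, 36)])
READ b @v20: history=[(2, 5), (3, 13), (4, 26), (5, 14), (9, 24), (12, 8), (13, 36), (16, 11), (20, 32), (22, 2), (24, 3), (25, 22), (28, 1), (29, 36)] -> pick v20 -> 32

Answer: 9
9
9
24
24
11
32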